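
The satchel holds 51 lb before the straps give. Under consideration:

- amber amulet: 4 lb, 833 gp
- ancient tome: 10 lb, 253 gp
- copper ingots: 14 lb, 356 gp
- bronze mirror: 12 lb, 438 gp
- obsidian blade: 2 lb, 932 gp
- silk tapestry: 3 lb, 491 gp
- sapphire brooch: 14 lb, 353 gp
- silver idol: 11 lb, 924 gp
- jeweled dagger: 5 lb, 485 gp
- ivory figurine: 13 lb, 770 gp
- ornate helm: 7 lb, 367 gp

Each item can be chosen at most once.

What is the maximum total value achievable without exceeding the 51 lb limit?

Density check — obsidian blade 466.00, amber amulet 208.25, silk tapestry 163.67, jeweled dagger 97.00 are the best per lb.
The ratio heuristic lands on amber amulet + obsidian blade + silk tapestry + silver idol + jeweled dagger + ivory figurine + ornate helm (4802) but leaves 6 lb idle.
The 7 lb tied up in ornate helm is better spent on bronze mirror — total rises to 4873 (50 lb).

4873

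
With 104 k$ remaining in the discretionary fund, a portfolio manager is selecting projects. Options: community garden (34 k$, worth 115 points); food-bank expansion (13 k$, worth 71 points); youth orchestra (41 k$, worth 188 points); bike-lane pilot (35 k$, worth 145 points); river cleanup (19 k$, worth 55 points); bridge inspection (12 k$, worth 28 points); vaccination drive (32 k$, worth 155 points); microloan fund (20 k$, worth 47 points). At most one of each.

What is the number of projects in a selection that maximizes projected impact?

Best achievable projected impact is 442.
food-bank expansion + youth orchestra + bridge inspection + vaccination drive hits 442 at 98 k$.
Every optimal selection uses 4 projects.

4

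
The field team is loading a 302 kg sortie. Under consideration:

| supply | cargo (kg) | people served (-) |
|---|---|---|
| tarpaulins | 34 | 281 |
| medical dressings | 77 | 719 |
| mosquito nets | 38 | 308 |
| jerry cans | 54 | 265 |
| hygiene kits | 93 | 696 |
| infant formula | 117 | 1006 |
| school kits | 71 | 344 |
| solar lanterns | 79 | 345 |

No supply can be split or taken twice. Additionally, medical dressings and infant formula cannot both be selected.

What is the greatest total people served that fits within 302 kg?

2291

Taking tarpaulins + mosquito nets + hygiene kits + infant formula: 282 kg used, 2291 in people served.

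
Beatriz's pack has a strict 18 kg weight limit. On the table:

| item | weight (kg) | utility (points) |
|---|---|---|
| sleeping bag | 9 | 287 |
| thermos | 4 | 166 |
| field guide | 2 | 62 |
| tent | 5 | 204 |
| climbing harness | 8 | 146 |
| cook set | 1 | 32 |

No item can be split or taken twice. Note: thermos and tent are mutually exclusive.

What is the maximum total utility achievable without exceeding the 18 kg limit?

585

Sleeping bag + field guide + tent + cook set uses 17 of the 18 kg and totals 585.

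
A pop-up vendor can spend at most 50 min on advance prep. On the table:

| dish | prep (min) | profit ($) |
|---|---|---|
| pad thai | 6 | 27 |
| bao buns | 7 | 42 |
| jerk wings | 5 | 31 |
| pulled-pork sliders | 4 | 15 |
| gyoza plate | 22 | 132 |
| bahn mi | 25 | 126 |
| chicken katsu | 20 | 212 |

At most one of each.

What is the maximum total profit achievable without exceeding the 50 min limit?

386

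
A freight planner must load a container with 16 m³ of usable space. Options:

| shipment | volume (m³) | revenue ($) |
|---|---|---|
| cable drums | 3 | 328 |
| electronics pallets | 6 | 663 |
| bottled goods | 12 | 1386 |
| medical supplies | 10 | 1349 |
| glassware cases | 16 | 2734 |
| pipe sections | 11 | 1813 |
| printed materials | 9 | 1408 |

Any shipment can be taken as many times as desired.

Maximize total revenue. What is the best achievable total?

2734

Density check — glassware cases 170.88, pipe sections 164.82, printed materials 156.44, medical supplies 134.90 are the best per m³.
Best packing: glassware cases — 16 m³, 2734 total.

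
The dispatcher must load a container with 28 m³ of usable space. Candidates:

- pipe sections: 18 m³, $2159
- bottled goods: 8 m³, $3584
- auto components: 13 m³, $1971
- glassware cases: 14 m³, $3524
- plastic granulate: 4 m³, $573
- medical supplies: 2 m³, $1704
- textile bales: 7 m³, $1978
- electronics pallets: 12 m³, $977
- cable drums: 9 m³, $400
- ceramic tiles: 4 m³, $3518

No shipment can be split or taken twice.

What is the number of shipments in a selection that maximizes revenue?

The maximum revenue within 28 m³ is 12330.
bottled goods + glassware cases + medical supplies + ceramic tiles hits 12330 at 28 m³.
Any selection reaching 12330 contains exactly 4 shipments.

4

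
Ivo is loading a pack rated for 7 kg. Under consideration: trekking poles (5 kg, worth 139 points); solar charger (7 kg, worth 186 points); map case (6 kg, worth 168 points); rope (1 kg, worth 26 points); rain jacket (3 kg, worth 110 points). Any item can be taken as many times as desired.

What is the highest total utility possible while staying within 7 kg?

246

Rope + 2×rain jacket uses 7 of the 7 kg and totals 246.
Every other selection either busts 7 kg or fails to beat 246.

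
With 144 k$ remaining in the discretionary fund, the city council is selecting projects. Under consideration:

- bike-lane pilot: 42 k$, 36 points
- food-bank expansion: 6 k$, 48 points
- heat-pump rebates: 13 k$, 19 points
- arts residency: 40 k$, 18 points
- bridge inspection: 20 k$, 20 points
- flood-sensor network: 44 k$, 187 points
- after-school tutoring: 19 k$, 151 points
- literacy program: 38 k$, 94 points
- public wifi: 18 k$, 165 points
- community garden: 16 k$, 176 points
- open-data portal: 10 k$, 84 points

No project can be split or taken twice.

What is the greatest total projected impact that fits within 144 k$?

831

Filling by ratio: food-bank expansion + heat-pump rebates + flood-sensor network + after-school tutoring + public wifi + community garden + open-data portal for 830, with 18 k$ left unused.
Replace heat-pump rebates with bridge inspection: the trade gains 1 net, giving 831 at 133 k$.
The closest alternative, food-bank expansion + heat-pump rebates + flood-sensor network + after-school tutoring + public wifi + community garden + open-data portal, reaches only 830.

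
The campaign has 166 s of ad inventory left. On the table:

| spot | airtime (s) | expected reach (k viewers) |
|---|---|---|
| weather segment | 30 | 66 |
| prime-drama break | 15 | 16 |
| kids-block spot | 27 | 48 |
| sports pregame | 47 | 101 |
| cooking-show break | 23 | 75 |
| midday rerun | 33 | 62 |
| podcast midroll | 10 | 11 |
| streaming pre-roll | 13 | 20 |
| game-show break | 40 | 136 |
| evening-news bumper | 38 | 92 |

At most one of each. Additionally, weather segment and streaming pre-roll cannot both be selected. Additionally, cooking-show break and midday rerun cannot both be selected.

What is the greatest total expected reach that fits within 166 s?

Taking sports pregame + cooking-show break + streaming pre-roll + game-show break + evening-news bumper: 161 s used, 424 in expected reach.
The closest alternative, prime-drama break + sports pregame + cooking-show break + game-show break + evening-news bumper, reaches only 420.

424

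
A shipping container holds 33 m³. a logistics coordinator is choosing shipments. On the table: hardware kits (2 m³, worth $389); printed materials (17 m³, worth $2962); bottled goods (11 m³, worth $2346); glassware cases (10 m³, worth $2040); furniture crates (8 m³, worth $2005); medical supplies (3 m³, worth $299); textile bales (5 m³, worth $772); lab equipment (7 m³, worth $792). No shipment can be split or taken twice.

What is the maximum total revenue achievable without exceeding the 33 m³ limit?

Taking hardware kits + bottled goods + glassware cases + furniture crates: 31 m³ used, 6780 in revenue.
An exhaustive check of the 256 subsets confirms 6780.

6780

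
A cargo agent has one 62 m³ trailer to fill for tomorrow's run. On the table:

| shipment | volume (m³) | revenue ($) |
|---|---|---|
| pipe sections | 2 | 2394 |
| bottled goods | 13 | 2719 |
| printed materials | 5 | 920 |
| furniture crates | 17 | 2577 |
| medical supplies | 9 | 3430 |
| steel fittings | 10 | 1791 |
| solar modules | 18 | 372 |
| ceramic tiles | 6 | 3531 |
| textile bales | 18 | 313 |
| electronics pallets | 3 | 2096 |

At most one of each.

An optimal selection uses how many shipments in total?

7

The maximum revenue within 62 m³ is 18538.
For example pipe sections + bottled goods + furniture crates + medical supplies + steel fittings + ceramic tiles + electronics pallets achieves it, using 60 m³.
All optima have 7 shipments.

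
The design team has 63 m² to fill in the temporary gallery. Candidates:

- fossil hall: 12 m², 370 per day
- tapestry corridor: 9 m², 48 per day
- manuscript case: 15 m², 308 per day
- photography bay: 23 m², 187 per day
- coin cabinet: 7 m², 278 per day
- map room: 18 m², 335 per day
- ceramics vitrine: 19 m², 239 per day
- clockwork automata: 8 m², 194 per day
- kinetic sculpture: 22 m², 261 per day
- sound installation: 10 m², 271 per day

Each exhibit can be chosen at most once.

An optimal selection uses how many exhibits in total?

5

Best achievable expected visitors is 1562.
For example fossil hall + manuscript case + coin cabinet + map room + sound installation achieves it, using 62 m².
Any selection reaching 1562 contains exactly 5 exhibits.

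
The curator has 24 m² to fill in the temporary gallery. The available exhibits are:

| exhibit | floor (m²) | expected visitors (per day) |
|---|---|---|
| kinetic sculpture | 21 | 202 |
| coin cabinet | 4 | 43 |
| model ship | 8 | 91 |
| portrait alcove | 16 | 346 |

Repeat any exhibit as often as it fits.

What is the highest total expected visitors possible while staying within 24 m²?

By expected visitors per m²: portrait alcove 21.62, model ship 11.38, coin cabinet 10.75 lead.
The ratio ordering already packs tightly: model ship + portrait alcove, 24 m², 437.
No other feasible combination exceeds 437.

437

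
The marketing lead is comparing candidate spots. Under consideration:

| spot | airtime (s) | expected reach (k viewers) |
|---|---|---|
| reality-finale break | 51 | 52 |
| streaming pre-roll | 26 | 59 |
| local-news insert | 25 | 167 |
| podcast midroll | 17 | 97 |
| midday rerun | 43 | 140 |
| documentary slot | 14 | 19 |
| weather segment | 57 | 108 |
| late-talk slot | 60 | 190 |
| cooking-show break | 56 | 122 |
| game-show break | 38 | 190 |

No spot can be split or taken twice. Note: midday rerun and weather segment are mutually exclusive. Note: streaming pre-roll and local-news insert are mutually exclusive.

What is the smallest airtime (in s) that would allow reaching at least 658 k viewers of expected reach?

Look for the lowest-airtime combination reaching 658.
Taking local-news insert + podcast midroll + documentary slot + late-talk slot + game-show break gives 663 (≥ 658) for 154 s.
Below 154 s the best achievable stays under 658.

154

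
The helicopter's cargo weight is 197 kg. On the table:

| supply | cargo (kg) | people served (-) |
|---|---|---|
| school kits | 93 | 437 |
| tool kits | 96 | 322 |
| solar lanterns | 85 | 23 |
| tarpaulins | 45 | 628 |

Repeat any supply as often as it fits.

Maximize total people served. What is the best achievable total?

2512

Density check — tarpaulins 13.96, school kits 4.70, tool kits 3.35 are the best per kg.
4×tarpaulins uses 180 of the 197 kg and totals 2512.
Every other selection either busts 197 kg or fails to beat 2512.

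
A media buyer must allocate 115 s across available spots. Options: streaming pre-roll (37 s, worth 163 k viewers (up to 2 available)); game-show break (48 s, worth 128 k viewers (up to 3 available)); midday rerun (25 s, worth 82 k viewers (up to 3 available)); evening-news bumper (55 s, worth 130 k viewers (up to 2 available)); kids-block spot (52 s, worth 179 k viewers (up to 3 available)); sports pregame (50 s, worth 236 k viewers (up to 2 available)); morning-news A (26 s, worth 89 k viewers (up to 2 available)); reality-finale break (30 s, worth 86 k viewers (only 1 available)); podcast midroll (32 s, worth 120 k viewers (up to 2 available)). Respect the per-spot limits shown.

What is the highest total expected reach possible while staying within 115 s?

By expected reach per s: sports pregame 4.72, streaming pre-roll 4.41, podcast midroll 3.75, kids-block spot 3.44 lead.
Filling by ratio: 2×sports pregame for 472, with 15 s left unused.
Replace sports pregame with streaming pre-roll + morning-news A: the trade gains 16 net, giving 488 at 113 s.
The spare 2 s is too small for any remaining spot, and no exchange beats 488.

488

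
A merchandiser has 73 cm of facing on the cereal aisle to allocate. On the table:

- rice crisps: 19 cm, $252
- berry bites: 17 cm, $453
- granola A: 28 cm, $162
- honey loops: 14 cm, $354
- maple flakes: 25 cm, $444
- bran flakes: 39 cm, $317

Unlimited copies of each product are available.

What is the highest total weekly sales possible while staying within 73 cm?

1869

Ranking by ratio (weekly sales/cm): berry bites 26.65, honey loops 25.29, maple flakes 17.76.
Greedy by ratio would take 4×berry bites: 68 cm used, total 1812.
Replace 3×berry bites with 4×honey loops: the trade gains 57 net, giving 1869 at 73 cm.
No other feasible combination exceeds 1869.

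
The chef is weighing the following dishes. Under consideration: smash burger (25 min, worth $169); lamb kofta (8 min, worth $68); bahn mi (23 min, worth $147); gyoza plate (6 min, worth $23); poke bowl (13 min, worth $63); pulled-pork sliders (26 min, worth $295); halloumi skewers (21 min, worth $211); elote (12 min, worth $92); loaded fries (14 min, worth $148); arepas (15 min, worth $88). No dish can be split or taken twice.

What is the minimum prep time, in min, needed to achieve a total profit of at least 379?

Need the lightest bundle worth ≥ 379.
Taking pulled-pork sliders + elote gives 387 (≥ 379) for 38 min.
No combination under 38 min hits 379.

38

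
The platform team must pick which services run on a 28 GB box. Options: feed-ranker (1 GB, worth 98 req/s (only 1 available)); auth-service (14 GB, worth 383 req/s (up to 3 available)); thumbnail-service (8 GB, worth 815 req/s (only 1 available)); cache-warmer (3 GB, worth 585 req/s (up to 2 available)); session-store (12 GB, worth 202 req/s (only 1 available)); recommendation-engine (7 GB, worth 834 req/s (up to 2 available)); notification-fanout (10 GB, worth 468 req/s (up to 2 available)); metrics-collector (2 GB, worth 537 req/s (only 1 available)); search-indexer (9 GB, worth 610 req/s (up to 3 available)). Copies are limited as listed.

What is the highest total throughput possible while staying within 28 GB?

3703

A density-first pass picks feed-ranker + 2×cache-warmer + 2×recommendation-engine + metrics-collector — 3473 at 23 GB.
The 3 GB tied up in cache-warmer is better spent on thumbnail-service — total rises to 3703 (28 GB).
No other feasible combination exceeds 3703.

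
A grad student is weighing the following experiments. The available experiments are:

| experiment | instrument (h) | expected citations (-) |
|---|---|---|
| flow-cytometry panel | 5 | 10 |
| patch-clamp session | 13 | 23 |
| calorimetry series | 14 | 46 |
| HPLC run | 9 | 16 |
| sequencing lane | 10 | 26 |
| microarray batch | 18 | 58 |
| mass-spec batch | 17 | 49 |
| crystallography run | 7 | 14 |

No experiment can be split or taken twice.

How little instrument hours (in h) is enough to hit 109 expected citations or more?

37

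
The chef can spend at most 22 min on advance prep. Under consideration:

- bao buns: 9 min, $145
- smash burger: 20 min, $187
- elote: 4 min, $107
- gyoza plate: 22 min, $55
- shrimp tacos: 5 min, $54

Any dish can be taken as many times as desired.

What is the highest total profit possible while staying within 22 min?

535

Taking 5×elote: 20 min used, 535 in profit.
That's the maximum — no swap from here does better than 535.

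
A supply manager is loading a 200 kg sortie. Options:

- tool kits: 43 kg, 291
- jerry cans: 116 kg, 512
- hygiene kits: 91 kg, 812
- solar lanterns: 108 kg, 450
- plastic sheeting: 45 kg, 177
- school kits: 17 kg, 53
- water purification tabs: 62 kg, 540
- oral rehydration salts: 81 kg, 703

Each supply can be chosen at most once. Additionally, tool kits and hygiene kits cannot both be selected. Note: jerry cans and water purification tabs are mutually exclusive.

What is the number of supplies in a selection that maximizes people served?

3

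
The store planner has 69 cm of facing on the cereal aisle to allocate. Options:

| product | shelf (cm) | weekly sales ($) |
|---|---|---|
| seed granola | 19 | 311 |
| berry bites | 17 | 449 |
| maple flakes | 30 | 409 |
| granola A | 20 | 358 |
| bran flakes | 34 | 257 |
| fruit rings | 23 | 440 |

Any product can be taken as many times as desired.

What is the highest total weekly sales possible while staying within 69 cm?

1796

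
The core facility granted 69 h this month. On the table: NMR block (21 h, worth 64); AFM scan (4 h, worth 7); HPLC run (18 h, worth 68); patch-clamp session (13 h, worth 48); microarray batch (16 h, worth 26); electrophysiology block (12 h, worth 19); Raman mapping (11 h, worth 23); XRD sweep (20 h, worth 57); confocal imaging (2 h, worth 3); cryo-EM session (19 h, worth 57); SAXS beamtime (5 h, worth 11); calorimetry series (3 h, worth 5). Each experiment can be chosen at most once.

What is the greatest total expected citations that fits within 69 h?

214

The ratio ordering already packs tightly: NMR block + HPLC run + patch-clamp session + Raman mapping + SAXS beamtime, 68 h, 214.
Nothing else within 69 h beats 214.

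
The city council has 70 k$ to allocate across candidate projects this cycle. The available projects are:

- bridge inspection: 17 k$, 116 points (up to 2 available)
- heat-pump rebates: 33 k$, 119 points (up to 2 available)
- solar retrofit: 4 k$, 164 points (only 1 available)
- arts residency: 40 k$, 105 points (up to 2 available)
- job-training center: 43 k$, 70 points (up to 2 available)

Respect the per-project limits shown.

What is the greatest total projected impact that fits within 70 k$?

402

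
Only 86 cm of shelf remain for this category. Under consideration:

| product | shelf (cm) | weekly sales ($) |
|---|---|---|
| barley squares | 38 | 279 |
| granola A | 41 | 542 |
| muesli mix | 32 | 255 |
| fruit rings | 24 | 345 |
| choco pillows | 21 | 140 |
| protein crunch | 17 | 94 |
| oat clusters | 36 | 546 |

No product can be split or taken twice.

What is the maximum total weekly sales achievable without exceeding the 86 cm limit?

By weekly sales per cm: oat clusters 15.17, fruit rings 14.38, granola A 13.22 lead.
Filling by ratio: fruit rings + choco pillows + oat clusters for 1031, with 5 cm left unused.
The 45 cm tied up in fruit rings and choco pillows is better spent on granola A — total rises to 1088 (77 cm).
An exhaustive check of the 128 subsets confirms 1088.

1088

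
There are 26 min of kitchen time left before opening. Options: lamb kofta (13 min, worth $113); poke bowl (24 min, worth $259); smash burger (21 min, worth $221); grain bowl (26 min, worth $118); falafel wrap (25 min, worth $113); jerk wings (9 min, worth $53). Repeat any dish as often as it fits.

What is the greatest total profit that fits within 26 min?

259

The ratio ordering already packs tightly: poke bowl, 24 min, 259.
No other feasible combination exceeds 259.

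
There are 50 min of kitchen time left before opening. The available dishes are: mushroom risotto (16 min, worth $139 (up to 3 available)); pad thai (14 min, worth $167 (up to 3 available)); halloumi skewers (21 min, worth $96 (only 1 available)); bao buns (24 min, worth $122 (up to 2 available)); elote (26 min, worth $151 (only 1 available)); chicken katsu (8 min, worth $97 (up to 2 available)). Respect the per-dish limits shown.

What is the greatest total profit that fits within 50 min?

598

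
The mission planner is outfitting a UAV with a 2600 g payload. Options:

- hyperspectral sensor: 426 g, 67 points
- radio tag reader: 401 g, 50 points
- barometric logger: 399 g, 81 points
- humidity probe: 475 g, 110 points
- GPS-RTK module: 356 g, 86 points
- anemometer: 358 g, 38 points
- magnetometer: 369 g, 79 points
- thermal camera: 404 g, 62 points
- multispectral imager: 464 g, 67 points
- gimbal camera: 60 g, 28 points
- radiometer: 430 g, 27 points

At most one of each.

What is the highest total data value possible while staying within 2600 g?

518

The ratio heuristic lands on hyperspectral sensor + barometric logger + humidity probe + GPS-RTK module + magnetometer + thermal camera + gimbal camera (513) but leaves 111 g idle.
Dropping thermal camera frees 404 g; slotting in multispectral imager (464 g) lifts the total to 518 at 2549 g.
That's the maximum — no swap from here does better than 518.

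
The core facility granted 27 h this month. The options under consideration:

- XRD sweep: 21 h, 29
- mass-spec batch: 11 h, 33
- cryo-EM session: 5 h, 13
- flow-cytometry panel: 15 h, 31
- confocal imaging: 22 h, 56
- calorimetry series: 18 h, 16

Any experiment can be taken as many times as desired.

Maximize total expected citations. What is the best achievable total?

79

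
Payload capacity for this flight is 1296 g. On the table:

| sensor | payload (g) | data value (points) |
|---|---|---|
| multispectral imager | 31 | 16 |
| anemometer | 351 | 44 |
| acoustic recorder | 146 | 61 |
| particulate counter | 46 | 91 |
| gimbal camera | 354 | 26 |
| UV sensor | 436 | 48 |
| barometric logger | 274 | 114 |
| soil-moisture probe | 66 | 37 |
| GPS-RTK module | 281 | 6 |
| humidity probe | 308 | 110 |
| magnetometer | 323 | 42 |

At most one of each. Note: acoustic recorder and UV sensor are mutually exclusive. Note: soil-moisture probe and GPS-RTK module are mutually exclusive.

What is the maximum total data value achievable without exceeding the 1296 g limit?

473

Filling by ratio: multispectral imager + acoustic recorder + particulate counter + barometric logger + soil-moisture probe + humidity probe + magnetometer for 471, with 102 g left unused.
Dropping magnetometer frees 323 g; slotting in anemometer (351 g) lifts the total to 473 at 1222 g.
Next best is multispectral imager + acoustic recorder + particulate counter + barometric logger + soil-moisture probe + humidity probe + magnetometer at 471 (1194 g) — short by 2.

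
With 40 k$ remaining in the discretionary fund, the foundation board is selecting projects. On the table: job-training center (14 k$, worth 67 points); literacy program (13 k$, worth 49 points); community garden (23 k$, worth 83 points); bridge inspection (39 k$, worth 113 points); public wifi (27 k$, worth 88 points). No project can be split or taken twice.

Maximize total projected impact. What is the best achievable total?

150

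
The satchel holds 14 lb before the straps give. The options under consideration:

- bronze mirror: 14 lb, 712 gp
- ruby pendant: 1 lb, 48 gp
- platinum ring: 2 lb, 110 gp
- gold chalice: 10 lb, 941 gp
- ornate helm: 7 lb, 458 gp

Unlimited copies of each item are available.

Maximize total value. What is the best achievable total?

1161

Best packing: 2×platinum ring + gold chalice — 14 lb, 1161 total.
Nothing else within 14 lb beats 1161.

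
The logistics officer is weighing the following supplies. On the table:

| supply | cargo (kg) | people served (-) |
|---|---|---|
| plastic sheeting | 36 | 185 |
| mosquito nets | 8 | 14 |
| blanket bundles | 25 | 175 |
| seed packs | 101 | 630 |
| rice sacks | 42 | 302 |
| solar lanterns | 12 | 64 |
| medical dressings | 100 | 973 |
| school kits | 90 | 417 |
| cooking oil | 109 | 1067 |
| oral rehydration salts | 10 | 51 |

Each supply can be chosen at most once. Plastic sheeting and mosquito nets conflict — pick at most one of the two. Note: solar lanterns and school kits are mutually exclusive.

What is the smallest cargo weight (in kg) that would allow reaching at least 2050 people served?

217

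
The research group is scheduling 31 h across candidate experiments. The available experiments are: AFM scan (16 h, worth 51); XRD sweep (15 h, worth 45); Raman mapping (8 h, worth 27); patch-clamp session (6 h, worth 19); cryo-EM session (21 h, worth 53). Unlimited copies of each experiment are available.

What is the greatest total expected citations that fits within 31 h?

Taking 3×Raman mapping + patch-clamp session: 30 h used, 100 in expected citations.
That's the maximum — no swap from here does better than 100.

100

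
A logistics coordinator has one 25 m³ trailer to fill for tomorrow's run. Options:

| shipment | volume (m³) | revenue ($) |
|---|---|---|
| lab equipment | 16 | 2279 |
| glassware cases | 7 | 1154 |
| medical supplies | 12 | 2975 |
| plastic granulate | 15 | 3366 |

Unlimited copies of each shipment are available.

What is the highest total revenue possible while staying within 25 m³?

5950

Best packing: 2×medical supplies — 24 m³, 5950 total.
No other feasible combination exceeds 5950.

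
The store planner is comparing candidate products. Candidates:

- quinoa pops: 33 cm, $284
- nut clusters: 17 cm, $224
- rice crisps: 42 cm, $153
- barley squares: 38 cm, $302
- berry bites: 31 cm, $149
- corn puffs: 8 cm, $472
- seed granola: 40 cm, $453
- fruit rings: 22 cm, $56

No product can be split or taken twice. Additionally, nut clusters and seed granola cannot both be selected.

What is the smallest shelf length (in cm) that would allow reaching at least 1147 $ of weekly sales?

Need the lightest bundle worth ≥ 1147.
quinoa pops + corn puffs + seed granola reaches 1209 using 81 cm.
Below 81 cm the best achievable stays under 1147.

81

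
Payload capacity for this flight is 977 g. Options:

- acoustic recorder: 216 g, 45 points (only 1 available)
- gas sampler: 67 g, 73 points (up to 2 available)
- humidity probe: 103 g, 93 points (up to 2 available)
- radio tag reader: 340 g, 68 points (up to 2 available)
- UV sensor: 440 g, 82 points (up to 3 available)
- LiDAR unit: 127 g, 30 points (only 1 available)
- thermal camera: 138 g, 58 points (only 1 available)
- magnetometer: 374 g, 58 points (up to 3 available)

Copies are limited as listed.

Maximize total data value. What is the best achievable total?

Density check — gas sampler 1.09, humidity probe 0.90, thermal camera 0.42, LiDAR unit 0.24 are the best per g.
Greedy by ratio would take acoustic recorder + 2×gas sampler + 2×humidity probe + LiDAR unit + thermal camera: 821 g used, total 465.
Dropping acoustic recorder frees 216 g; slotting in radio tag reader (340 g) lifts the total to 488 at 945 g.

488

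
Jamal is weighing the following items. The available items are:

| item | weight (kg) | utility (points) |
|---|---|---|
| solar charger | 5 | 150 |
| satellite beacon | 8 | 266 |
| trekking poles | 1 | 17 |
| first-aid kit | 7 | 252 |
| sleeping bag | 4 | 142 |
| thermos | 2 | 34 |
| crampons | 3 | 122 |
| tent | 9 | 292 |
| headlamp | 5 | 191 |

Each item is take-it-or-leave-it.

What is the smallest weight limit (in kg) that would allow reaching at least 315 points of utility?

Look for the lowest-weight combination reaching 315.
sleeping bag + headlamp: 333 utility at 9 kg.
Below 9 kg the best achievable stays under 315.

9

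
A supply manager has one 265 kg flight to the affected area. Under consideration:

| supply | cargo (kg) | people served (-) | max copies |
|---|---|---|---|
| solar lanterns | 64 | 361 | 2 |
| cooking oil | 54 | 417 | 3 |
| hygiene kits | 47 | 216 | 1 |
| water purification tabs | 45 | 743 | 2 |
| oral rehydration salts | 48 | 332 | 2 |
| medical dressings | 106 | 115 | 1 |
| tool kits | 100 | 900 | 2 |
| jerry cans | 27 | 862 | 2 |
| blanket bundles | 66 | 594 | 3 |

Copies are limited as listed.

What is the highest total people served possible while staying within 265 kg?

4221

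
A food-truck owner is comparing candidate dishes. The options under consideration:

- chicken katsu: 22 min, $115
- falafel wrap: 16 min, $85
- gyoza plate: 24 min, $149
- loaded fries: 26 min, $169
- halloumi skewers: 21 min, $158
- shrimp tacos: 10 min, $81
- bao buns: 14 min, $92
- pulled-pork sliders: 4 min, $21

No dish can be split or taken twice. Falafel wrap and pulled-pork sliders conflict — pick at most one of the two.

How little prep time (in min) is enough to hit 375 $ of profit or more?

Need the lightest bundle worth ≥ 375.
gyoza plate + halloumi skewers + shrimp tacos: 388 profit at 55 min.
Below 55 min the best achievable stays under 375.

55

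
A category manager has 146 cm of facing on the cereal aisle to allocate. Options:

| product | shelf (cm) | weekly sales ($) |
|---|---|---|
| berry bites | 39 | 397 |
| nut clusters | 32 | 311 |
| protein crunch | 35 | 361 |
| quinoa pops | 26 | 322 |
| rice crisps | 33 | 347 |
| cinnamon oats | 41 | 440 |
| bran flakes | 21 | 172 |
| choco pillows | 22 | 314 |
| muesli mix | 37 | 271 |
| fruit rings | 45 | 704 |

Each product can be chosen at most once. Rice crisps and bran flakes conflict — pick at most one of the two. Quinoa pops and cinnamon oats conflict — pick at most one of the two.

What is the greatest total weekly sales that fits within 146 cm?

Ranking by ratio (weekly sales/cm): fruit rings 15.64, choco pillows 14.27, quinoa pops 12.38.
Best packing: nut clusters + quinoa pops + bran flakes + choco pillows + fruit rings — 146 cm, 1823 total.

1823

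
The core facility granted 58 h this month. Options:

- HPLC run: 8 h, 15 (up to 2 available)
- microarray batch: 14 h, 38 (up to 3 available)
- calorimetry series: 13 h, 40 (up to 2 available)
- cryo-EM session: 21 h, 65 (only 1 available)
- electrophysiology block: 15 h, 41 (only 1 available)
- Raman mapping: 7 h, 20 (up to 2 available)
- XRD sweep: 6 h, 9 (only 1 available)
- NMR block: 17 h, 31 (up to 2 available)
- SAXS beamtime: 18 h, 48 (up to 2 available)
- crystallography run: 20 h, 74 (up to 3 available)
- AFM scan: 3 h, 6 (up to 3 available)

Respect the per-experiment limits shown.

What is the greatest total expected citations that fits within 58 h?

196

A density-first pass picks calorimetry series + 2×crystallography run + AFM scan — 194 at 56 h.
Replace calorimetry series and AFM scan with SAXS beamtime: the trade gains 2 net, giving 196 at 58 h.
Every other selection either busts 58 h or exceeds an availability limit or fails to beat 196.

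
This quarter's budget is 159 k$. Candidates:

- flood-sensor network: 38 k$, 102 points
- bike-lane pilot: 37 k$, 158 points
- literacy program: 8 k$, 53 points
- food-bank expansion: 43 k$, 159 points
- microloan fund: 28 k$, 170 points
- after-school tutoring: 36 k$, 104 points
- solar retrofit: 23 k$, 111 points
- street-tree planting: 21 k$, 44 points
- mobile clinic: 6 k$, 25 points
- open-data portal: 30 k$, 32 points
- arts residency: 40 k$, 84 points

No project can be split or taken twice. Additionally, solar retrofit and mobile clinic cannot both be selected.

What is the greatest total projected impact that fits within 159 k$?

By projected impact per k$: literacy program 6.62, microloan fund 6.07, solar retrofit 4.83 lead.
Bike-lane pilot + literacy program + food-bank expansion + microloan fund + after-school tutoring + mobile clinic uses 158 of the 159 k$ and totals 669.

669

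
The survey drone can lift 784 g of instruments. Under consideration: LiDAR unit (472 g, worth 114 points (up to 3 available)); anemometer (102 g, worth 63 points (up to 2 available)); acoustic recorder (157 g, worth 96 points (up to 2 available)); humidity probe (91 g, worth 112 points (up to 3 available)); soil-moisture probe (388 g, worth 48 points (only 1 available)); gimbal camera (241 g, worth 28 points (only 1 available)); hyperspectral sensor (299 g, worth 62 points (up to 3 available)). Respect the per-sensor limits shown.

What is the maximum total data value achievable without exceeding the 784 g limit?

Filling by ratio: 2×anemometer + acoustic recorder + 3×humidity probe for 558, with 150 g left unused.
Replace anemometer with acoustic recorder: the trade gains 33 net, giving 591 at 689 g.
Every other selection either busts 784 g or exceeds an availability limit or fails to beat 591.

591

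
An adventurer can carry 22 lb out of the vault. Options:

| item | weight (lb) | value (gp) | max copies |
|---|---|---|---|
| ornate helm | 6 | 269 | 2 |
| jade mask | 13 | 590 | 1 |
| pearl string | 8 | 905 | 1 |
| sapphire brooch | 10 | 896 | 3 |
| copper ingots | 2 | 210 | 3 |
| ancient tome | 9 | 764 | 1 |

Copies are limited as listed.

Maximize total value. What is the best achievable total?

2221

Density check — pearl string 113.12, copper ingots 105.00, sapphire brooch 89.60, ancient tome 84.89 are the best per lb.
A density-first pass picks ornate helm + pearl string + 3×copper ingots — 1804 at 20 lb.
The 8 lb tied up in ornate helm and copper ingots is better spent on sapphire brooch — total rises to 2221 (22 lb).
Every other selection either busts 22 lb or exceeds an availability limit or fails to beat 2221.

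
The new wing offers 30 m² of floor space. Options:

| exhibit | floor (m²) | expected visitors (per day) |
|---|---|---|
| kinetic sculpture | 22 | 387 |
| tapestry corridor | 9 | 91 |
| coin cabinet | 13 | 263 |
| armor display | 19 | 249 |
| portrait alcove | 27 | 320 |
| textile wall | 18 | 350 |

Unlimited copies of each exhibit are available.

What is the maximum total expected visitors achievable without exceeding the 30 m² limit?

526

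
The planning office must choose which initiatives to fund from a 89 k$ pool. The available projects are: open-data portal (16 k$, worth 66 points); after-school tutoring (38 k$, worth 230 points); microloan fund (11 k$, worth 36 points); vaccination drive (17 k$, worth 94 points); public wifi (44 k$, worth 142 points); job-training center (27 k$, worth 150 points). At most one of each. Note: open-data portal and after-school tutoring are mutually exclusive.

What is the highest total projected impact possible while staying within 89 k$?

474

Best packing: after-school tutoring + vaccination drive + job-training center — 82 k$, 474 total.
That's the maximum — no feasible swap from here does better than 474.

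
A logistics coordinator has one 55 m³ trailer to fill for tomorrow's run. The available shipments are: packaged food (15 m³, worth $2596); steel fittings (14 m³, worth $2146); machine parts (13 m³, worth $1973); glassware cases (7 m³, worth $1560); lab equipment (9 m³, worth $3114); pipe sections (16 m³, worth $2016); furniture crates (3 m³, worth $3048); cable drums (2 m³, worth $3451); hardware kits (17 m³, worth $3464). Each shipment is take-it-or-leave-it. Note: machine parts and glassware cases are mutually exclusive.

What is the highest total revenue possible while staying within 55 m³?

17233

The ratio ordering already packs tightly: packaged food + glassware cases + lab equipment + furniture crates + cable drums + hardware kits, 53 m³, 17233.
Every other selection either busts 55 m³ or breaks a pairing rule or fails to beat 17233.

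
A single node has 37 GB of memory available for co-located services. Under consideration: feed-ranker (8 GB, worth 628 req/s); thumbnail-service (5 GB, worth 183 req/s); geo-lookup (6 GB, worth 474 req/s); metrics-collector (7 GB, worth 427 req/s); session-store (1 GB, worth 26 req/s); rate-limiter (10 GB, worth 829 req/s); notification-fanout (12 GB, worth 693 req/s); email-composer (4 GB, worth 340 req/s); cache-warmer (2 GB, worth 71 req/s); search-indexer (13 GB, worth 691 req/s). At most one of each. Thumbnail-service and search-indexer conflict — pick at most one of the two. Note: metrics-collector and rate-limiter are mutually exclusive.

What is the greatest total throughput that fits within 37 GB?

2650

By throughput per GB: email-composer 85.00, rate-limiter 82.90, geo-lookup 79.00, feed-ranker 78.50 lead.
Feed-ranker + geo-lookup + session-store + rate-limiter + notification-fanout uses 37 of the 37 GB and totals 2650.
The closest alternative, feed-ranker + geo-lookup + rate-limiter + notification-fanout, reaches only 2624.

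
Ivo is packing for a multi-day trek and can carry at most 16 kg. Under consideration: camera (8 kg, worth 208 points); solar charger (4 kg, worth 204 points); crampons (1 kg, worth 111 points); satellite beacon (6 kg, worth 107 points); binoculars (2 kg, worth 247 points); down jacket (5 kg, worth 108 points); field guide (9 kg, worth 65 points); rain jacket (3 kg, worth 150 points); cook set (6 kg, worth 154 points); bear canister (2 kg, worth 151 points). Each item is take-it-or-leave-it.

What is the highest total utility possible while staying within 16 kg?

867

Taking the top-ratio items first gives solar charger + crampons + binoculars + rain jacket + bear canister for 863 (12 kg).
The 4 kg tied up in solar charger is better spent on camera — total rises to 867 (16 kg).
Solar charger + crampons + binoculars + cook set + bear canister (15 kg) also reaches 867 — a tie, but nothing goes higher.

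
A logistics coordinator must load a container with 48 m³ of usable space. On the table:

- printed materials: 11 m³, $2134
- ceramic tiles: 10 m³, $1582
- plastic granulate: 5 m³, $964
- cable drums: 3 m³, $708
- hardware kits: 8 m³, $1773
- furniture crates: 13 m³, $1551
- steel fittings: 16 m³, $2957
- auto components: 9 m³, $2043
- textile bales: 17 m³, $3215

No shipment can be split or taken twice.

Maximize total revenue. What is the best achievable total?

A density-first pass picks printed materials + ceramic tiles + plastic granulate + cable drums + hardware kits + auto components — 9204 at 46 m³.
Dropping ceramic tiles and plastic granulate frees 15 m³; slotting in textile bales (17 m³) lifts the total to 9873 at 48 m³.
That's the maximum — no swap from here does better than 9873.

9873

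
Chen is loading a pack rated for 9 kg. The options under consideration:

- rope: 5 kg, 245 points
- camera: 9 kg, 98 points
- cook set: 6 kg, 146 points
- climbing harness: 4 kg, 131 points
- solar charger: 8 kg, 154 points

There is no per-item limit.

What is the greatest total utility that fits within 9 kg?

376

Rope + climbing harness uses 9 of the 9 kg and totals 376.
No other feasible combination exceeds 376.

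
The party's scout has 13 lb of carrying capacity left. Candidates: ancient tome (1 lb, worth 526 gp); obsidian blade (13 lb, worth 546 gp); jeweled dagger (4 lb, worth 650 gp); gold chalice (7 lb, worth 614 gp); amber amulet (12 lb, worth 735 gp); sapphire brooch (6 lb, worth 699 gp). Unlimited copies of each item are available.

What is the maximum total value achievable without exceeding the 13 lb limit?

6838

Taking 13×ancient tome: 13 lb used, 6838 in value.
That's the maximum — no swap from here does better than 6838.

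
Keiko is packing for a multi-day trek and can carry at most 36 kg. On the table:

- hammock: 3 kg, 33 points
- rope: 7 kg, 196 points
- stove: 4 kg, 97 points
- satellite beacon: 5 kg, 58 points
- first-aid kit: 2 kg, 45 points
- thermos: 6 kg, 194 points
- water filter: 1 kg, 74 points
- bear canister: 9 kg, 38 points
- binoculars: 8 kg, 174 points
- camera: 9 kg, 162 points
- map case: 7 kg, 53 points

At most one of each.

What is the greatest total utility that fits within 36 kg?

A density-first pass picks hammock + rope + stove + satellite beacon + first-aid kit + thermos + water filter + binoculars — 871 at 36 kg.
Dropping hammock and satellite beacon and first-aid kit frees 10 kg; slotting in camera (9 kg) lifts the total to 897 at 35 kg.
Runner-up hammock + rope + first-aid kit + thermos + water filter + binoculars + camera tops out at 878.

897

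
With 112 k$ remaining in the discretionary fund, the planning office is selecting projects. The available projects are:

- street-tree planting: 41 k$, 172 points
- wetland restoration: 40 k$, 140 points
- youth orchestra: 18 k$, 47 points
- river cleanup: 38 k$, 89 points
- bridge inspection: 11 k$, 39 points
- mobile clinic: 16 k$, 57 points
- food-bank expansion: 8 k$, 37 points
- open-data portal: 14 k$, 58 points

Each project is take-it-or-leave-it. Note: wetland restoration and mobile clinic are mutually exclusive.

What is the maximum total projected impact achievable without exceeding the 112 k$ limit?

410

Best packing: street-tree planting + youth orchestra + bridge inspection + mobile clinic + food-bank expansion + open-data portal — 108 k$, 410 total.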